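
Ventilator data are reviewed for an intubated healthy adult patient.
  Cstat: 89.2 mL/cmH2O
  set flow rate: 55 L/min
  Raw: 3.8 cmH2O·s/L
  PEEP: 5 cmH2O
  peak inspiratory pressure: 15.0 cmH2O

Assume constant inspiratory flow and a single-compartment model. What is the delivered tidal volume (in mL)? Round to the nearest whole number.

581

Flow: 55 L/min ÷ 60 = 0.9167 L/s.
Equation of motion (constant flow): PIP = Vt/C + R·V̇ + PEEP.
Vt/C = PIP − R·V̇ − PEEP = 15.0 − 3.483 − 5 = 6.517 cmH2O.
Vt = C × 6.517 = 89.2 × 6.517 = 581.32 mL.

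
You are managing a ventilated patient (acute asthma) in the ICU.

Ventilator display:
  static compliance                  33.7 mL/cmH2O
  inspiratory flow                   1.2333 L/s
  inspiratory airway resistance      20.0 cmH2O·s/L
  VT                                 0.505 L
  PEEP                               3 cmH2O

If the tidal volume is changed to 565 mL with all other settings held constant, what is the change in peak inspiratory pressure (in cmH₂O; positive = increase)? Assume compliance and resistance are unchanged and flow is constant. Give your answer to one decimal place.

PIP = Vt/C + R·V̇ + PEEP (constant-flow equation of motion).
Only the elastic term changes: ΔPIP = ΔVt / C = (565 − 505) / 33.7 = 1.78 cmH2O.

1.8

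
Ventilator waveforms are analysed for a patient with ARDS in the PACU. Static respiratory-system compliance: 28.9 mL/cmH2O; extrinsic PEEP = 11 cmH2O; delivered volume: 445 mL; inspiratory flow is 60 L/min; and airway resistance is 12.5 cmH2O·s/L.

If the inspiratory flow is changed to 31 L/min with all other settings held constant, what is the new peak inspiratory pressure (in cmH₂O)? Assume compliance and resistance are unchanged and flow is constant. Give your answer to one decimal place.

Flow: 60 L/min ÷ 60 = 1 L/s.
New flow: 31 L/min ÷ 60 = 0.5167 L/s.
PIP = Vt/C + R·V̇ + PEEP (constant-flow equation of motion).
Only the resistive term changes: ΔPIP = R × ΔV̇ = 12.5 × (0.5167 − 1) = 12.5 × -0.4833 = -6.041 cmH2O.
Original PIP = 445/28.9 + 12.5×1 + 11 = 38.898 cmH2O; new PIP = 38.898 + (-6.041) = 32.857 cmH2O.

32.9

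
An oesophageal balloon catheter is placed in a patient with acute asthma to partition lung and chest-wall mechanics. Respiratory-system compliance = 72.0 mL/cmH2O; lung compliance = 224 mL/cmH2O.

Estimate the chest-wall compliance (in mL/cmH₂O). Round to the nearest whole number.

106

1/Ccw = 1/Crs − 1/CL.
1/Ccw = 1/72.0 − 1/224 = 0.009425.
Ccw = 106.1 mL/cmH2O.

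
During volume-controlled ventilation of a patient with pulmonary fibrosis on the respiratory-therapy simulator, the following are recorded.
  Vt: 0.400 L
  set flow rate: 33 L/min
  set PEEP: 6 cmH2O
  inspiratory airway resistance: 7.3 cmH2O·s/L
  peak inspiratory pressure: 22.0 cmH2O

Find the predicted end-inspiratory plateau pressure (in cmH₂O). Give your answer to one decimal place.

18.0

Flow: 33 L/min ÷ 60 = 0.55 L/s.
Pplat = PIP − Raw × flow = 22.0 − 7.3 × 0.55 = 22.0 − 4.015 = 17.985 cmH2O.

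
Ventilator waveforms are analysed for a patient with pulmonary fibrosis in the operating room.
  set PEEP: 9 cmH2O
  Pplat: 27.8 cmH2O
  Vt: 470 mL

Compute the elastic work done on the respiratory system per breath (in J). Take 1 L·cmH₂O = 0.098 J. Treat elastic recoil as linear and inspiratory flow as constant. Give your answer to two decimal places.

Elastic work ≈ ½ × (Pplat − PEEP) × Vt = 0.5 × (27.8 − 9) × 0.470 L = 0.5 × 18.8 × 0.470 = 4.418 L·cmH2O.
× 0.098 J/(L·cmH2O) → 0.433 J.

0.43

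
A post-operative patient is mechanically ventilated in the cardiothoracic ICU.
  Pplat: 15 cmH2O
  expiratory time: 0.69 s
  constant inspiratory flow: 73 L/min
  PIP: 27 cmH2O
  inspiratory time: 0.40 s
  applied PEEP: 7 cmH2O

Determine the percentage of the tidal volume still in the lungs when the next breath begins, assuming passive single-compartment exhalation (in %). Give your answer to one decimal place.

Flow: 73 L/min ÷ 60 = 1.2167 L/s.
Vt = flow × Ti = 1.2167 L/s × 0.40 s × 1000 mL/L = 486.68 mL.
R = (PIP − Pplat)/V̇ = (27 − 15) / 1.2167 = 12.0/1.2167 = 9.863 cmH2O·s/L.
C = Vt/(Pplat − PEEP) = 486.68 / (15 − 7) = 486.68/8.0 = 60.835 mL/cmH2O.
τ = R × C = 9.863 × 0.06084 L/cmH2O = 0.6001 s.
Fraction remaining at end-expiration = e^(−Te/τ) = e^(−0.69/0.6001) = 0.3167 → 31.67%.

31.7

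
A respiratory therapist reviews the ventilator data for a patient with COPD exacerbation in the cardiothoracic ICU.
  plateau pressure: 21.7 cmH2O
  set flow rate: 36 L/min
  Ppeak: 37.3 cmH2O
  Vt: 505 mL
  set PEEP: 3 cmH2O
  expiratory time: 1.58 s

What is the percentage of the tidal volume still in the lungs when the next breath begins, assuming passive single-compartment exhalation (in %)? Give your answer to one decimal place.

10.5

Flow: 36 L/min ÷ 60 = 0.6 L/s.
R = (PIP − Pplat)/V̇ = (37.3 − 21.7) / 0.6 = 15.6/0.6 = 26.0 cmH2O·s/L.
C = Vt/(Pplat − PEEP) = 505.0 / (21.7 − 3) = 505.0/18.7 = 27.005 mL/cmH2O.
τ = R × C = 26.0 × 0.02701 L/cmH2O = 0.7023 s.
Fraction remaining at end-expiration = e^(−Te/τ) = e^(−1.58/0.7023) = 0.1054 → 10.54%.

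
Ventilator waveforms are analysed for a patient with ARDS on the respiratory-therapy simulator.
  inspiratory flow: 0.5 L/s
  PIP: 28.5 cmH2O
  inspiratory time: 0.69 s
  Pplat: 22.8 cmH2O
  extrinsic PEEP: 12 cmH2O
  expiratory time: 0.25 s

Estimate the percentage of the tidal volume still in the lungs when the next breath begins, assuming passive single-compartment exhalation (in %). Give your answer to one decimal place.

50.3

Vt = flow × Ti = 0.5 L/s × 0.69 s × 1000 mL/L = 345.0 mL.
R = (PIP − Pplat)/V̇ = (28.5 − 22.8) / 0.5 = 5.7/0.5 = 11.4 cmH2O·s/L.
C = Vt/(Pplat − PEEP) = 345.0 / (22.8 − 12) = 345.0/10.8 = 31.944 mL/cmH2O.
τ = R × C = 11.4 × 0.03194 L/cmH2O = 0.3641 s.
Fraction remaining at end-expiration = e^(−Te/τ) = e^(−0.25/0.3641) = 0.5033 → 50.33%.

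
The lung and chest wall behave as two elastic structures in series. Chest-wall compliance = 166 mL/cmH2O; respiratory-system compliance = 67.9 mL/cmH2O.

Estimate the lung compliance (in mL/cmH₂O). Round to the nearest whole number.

1/CL = 1/Crs − 1/Ccw.
1/CL = 1/67.9 − 1/166 = 0.008703.
CL = 114.9 mL/cmH2O.

115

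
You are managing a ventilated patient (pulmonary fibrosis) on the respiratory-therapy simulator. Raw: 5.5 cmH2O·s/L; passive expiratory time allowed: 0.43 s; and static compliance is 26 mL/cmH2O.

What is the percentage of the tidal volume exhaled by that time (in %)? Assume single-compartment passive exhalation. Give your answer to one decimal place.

τ = R × C = 5.5 × 26 mL/cmH2O = 5.5 × 0.026 L/cmH2O = 0.143 s.
Passive exhalation: V(t)/V₀ = e^(−t/τ) = e^(−0.43/0.143) = 0.04944.
Fraction exhaled = 1 − 0.04944 = 0.9506 → 95.06%.

95.1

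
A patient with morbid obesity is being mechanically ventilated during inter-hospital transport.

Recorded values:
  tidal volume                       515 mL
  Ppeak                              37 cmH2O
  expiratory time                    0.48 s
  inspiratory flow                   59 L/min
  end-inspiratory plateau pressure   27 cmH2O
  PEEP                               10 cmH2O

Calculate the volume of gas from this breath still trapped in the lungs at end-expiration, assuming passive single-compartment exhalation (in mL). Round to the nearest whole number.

108

Flow: 59 L/min ÷ 60 = 0.9833 L/s.
R = (PIP − Pplat)/V̇ = (37 − 27) / 0.9833 = 10.0/0.9833 = 10.17 cmH2O·s/L.
C = Vt/(Pplat − PEEP) = 515.0 / (27 − 10) = 515.0/17.0 = 30.294 mL/cmH2O.
τ = R × C = 10.17 × 0.03029 L/cmH2O = 0.308 s.
Fraction remaining = e^(−Te/τ) = e^(−0.48/0.308) = 0.2105.
Trapped volume = 515.0 × 0.2105 = 108.41 mL.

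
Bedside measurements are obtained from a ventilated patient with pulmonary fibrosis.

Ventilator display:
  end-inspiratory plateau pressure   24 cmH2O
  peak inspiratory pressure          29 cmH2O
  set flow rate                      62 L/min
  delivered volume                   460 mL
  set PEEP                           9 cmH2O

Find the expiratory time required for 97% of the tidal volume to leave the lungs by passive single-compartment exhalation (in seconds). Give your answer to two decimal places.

Flow: 62 L/min ÷ 60 = 1.0333 L/s.
R = (PIP − Pplat)/V̇ = (29 − 24) / 1.0333 = 5.0/1.0333 = 4.839 cmH2O·s/L.
C = Vt/(Pplat − PEEP) = 460.0 / (24 − 9) = 460.0/15.0 = 30.667 mL/cmH2O.
τ = R × C = 4.839 × 0.03067 L/cmH2O = 0.1484 s.
t = −τ·ln(1 − 0.97) = −0.1484·ln(0.03) = 0.5204 s.

0.52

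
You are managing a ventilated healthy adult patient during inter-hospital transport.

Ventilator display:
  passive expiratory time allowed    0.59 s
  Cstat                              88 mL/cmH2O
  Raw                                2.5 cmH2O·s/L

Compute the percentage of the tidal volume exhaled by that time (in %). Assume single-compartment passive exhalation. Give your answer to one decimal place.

τ = R × C = 2.5 × 88 mL/cmH2O = 2.5 × 0.088 L/cmH2O = 0.22 s.
Passive exhalation: V(t)/V₀ = e^(−t/τ) = e^(−0.59/0.22) = 0.06844.
Fraction exhaled = 1 − 0.06844 = 0.9316 → 93.16%.

93.2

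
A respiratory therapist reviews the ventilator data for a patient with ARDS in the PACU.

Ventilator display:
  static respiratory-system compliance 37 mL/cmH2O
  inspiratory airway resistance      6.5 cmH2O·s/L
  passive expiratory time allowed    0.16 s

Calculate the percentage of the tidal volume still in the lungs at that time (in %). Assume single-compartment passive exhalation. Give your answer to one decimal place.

51.4

τ = R × C = 6.5 × 37 mL/cmH2O = 6.5 × 0.037 L/cmH2O = 0.2405 s.
Passive exhalation: V(t)/V₀ = e^(−t/τ) = e^(−0.16/0.2405) = 0.5141.
Fraction remaining = 0.5141 → 51.41%.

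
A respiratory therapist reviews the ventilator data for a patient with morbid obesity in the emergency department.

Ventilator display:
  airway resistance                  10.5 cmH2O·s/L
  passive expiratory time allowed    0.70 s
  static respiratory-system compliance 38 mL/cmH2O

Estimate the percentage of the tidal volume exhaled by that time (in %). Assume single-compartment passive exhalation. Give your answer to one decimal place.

82.7

τ = R × C = 10.5 × 38 mL/cmH2O = 10.5 × 0.038 L/cmH2O = 0.399 s.
Passive exhalation: V(t)/V₀ = e^(−t/τ) = e^(−0.70/0.399) = 0.173.
Fraction exhaled = 1 − 0.173 = 0.827 → 82.7%.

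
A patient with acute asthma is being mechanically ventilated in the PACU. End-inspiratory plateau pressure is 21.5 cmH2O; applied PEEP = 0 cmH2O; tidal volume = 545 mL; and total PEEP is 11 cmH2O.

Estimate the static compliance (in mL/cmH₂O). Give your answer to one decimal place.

51.9

End-expiratory occlusion gives total PEEP = 11 cmH2O (intrinsic PEEP = 11 − 0 = 11). Use total PEEP for the elastic gradient.
Cstat = Vt / (Pplat − PEEPtotal) = 545 / (21.5 − 11) = 545 / 10.5 = 51.905 mL/cmH2O.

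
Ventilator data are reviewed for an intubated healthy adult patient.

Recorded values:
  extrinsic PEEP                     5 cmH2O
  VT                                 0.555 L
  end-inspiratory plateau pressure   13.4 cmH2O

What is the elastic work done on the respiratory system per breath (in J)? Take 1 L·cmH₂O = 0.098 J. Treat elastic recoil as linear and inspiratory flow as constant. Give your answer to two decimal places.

Elastic work ≈ ½ × (Pplat − PEEP) × Vt = 0.5 × (13.4 − 5) × 0.555 L = 0.5 × 8.4 × 0.555 = 2.331 L·cmH2O.
× 0.098 J/(L·cmH2O) → 0.2284 J.

0.23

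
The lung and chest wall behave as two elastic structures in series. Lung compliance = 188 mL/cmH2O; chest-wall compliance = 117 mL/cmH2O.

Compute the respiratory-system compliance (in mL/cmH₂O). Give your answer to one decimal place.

Lung and chest wall are elastances in series: 1/Crs = 1/CL + 1/Ccw.
1/Crs = 1/188 + 1/117 = 0.01387.
Crs = 72.098 mL/cmH2O.

72.1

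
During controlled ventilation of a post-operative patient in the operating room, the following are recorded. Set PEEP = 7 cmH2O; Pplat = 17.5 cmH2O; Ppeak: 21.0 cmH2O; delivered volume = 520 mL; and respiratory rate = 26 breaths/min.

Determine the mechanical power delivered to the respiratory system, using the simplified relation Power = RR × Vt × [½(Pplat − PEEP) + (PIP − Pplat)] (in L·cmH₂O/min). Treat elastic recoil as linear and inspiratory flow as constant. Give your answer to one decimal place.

Per-breath work = Vt × [½(Pplat−PEEP) + (PIP−Pplat)] = 0.520 × [0.5×10.5 + 3.5] = 0.520 × 8.75 = 4.55 L·cmH2O.
Power = 26 × 4.55 = 118.3 L·cmH2O/min.

118.3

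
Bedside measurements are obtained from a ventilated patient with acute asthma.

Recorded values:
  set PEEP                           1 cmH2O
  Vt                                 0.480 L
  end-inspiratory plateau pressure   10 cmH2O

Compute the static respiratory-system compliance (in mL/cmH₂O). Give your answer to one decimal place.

53.3

Cstat = Vt / (Pplat − PEEP) = 480 / (10 − 1) = 480 / 9.0 = 53.333 mL/cmH2O.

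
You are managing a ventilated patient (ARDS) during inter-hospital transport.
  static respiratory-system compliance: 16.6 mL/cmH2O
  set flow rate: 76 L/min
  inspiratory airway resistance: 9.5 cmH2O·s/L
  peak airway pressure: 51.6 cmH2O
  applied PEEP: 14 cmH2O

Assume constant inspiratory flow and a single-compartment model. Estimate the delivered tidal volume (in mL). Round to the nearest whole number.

Flow: 76 L/min ÷ 60 = 1.2667 L/s.
Equation of motion (constant flow): PIP = Vt/C + R·V̇ + PEEP.
Vt/C = PIP − R·V̇ − PEEP = 51.6 − 12.034 − 14 = 25.566 cmH2O.
Vt = C × 25.566 = 16.6 × 25.566 = 424.4 mL.

424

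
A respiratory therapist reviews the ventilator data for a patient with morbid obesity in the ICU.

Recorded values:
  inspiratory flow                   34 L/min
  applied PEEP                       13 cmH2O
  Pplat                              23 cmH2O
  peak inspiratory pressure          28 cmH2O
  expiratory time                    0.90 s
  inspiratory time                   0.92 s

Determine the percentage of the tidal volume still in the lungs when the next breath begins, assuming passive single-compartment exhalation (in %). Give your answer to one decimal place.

14.1

Flow: 34 L/min ÷ 60 = 0.5667 L/s.
Vt = flow × Ti = 0.5667 L/s × 0.92 s × 1000 mL/L = 521.36 mL.
R = (PIP − Pplat)/V̇ = (28 − 23) / 0.5667 = 5.0/0.5667 = 8.823 cmH2O·s/L.
C = Vt/(Pplat − PEEP) = 521.36 / (23 − 13) = 521.36/10.0 = 52.136 mL/cmH2O.
τ = R × C = 8.823 × 0.05214 L/cmH2O = 0.46 s.
Fraction remaining at end-expiration = e^(−Te/τ) = e^(−0.90/0.46) = 0.1413 → 14.13%.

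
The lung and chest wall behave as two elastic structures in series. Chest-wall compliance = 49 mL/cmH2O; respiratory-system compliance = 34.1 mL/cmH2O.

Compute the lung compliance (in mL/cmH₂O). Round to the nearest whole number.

1/CL = 1/Crs − 1/Ccw.
1/CL = 1/34.1 − 1/49 = 0.008917.
CL = 112.15 mL/cmH2O.

112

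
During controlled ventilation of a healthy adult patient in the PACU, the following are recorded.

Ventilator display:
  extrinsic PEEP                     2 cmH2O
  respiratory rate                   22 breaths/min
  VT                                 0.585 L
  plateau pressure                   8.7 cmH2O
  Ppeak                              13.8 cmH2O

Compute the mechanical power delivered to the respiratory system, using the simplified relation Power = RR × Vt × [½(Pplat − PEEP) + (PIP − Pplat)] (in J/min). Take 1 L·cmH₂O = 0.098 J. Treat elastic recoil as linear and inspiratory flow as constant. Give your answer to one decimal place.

Per-breath work = Vt × [½(Pplat−PEEP) + (PIP−Pplat)] = 0.585 × [0.5×6.7 + 5.1] = 0.585 × 8.45 = 4.943 L·cmH2O.
Power = 22 × 4.943 = 108.75 L·cmH2O/min.
× 0.098 J/(L·cmH2O) → 10.658 J/min.

10.7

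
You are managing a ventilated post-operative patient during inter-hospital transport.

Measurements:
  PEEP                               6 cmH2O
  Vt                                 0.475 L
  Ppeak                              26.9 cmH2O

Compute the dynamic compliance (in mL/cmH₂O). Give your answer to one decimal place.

22.7

Dynamic compliance = Vt / (PIP − PEEP) = 475 / (26.9 − 6) = 475 / 20.9 = 22.727 mL/cmH2O.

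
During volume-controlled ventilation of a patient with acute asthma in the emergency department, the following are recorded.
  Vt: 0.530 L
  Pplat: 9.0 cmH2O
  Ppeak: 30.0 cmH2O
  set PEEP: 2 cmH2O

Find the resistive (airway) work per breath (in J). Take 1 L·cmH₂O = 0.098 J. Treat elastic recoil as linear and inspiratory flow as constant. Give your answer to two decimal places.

With constant inspiratory flow the resistive pressure is constant at PIP − Pplat = 30.0 − 9.0 = 21.0 cmH2O, so resistive work = 21.0 × 0.530 = 11.13 L·cmH2O.
× 0.098 J/(L·cmH2O) → 1.091 J.

1.09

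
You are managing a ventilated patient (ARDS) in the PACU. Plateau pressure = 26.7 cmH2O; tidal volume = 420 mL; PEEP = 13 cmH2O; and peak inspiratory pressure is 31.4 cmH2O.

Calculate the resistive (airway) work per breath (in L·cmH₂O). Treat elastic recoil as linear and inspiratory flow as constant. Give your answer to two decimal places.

With constant inspiratory flow the resistive pressure is constant at PIP − Pplat = 31.4 − 26.7 = 4.7 cmH2O, so resistive work = 4.7 × 0.420 = 1.974 L·cmH2O.

1.97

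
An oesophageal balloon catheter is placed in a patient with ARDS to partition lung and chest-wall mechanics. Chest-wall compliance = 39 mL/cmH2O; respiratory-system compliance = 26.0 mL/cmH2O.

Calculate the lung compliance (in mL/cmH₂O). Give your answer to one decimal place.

78.0

1/CL = 1/Crs − 1/Ccw.
1/CL = 1/26.0 − 1/39 = 0.01282.
CL = 78.003 mL/cmH2O.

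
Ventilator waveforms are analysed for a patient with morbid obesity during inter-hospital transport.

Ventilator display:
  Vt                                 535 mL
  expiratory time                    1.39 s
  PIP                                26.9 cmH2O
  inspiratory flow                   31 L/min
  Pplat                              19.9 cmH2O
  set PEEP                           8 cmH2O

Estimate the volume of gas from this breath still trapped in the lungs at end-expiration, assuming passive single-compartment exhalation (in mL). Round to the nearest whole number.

55

Flow: 31 L/min ÷ 60 = 0.5167 L/s.
R = (PIP − Pplat)/V̇ = (26.9 − 19.9) / 0.5167 = 7.0/0.5167 = 13.548 cmH2O·s/L.
C = Vt/(Pplat − PEEP) = 535.0 / (19.9 − 8) = 535.0/11.9 = 44.958 mL/cmH2O.
τ = R × C = 13.548 × 0.04496 L/cmH2O = 0.6091 s.
Fraction remaining = e^(−Te/τ) = e^(−1.39/0.6091) = 0.1021.
Trapped volume = 535.0 × 0.1021 = 54.624 mL.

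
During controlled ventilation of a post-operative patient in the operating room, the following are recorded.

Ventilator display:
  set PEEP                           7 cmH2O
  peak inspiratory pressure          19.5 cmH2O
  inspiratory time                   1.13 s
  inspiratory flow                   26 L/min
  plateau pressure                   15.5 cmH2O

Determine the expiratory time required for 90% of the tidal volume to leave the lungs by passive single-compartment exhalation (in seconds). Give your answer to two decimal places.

1.22

Flow: 26 L/min ÷ 60 = 0.4333 L/s.
Vt = flow × Ti = 0.4333 L/s × 1.13 s × 1000 mL/L = 489.63 mL.
R = (PIP − Pplat)/V̇ = (19.5 − 15.5) / 0.4333 = 4.0/0.4333 = 9.231 cmH2O·s/L.
C = Vt/(Pplat − PEEP) = 489.63 / (15.5 − 7) = 489.63/8.5 = 57.604 mL/cmH2O.
τ = R × C = 9.231 × 0.0576 L/cmH2O = 0.5317 s.
t = −τ·ln(1 − 0.90) = −0.5317·ln(0.1) = 1.224 s.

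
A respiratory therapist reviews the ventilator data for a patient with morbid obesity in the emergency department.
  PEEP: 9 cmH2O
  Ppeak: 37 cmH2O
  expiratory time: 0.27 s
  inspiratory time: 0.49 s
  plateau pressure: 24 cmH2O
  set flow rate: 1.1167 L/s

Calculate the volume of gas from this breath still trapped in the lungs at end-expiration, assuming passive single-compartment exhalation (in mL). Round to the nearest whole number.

Vt = flow × Ti = 1.1167 L/s × 0.49 s × 1000 mL/L = 547.18 mL.
R = (PIP − Pplat)/V̇ = (37 − 24) / 1.1167 = 13.0/1.1167 = 11.641 cmH2O·s/L.
C = Vt/(Pplat − PEEP) = 547.18 / (24 − 9) = 547.18/15.0 = 36.479 mL/cmH2O.
τ = R × C = 11.641 × 0.03648 L/cmH2O = 0.4247 s.
Fraction remaining = e^(−Te/τ) = e^(−0.27/0.4247) = 0.5295.
Trapped volume = 547.18 × 0.5295 = 289.73 mL.

290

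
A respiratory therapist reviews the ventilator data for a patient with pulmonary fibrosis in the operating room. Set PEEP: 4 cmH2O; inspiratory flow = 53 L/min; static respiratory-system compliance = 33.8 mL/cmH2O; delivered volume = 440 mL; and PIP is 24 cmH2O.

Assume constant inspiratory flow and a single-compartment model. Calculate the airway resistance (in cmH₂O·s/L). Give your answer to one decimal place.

7.9

Flow: 53 L/min ÷ 60 = 0.8833 L/s.
Equation of motion (constant flow): PIP = Vt/C + R·V̇ + PEEP.
R·V̇ = PIP − Vt/C − PEEP = 24 − 440/33.8 − 4 = 24 − 13.018 − 4 = 6.982 cmH2O.
R = 6.982 / 0.8833 = 7.904 cmH2O·s/L.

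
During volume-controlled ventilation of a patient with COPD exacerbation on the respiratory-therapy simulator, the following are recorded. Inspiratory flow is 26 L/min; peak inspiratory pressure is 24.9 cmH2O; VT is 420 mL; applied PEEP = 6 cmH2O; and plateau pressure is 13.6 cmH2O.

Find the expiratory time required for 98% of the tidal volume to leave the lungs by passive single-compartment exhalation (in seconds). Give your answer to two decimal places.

5.64

Flow: 26 L/min ÷ 60 = 0.4333 L/s.
R = (PIP − Pplat)/V̇ = (24.9 − 13.6) / 0.4333 = 11.3/0.4333 = 26.079 cmH2O·s/L.
C = Vt/(Pplat − PEEP) = 420.0 / (13.6 − 6) = 420.0/7.6 = 55.263 mL/cmH2O.
τ = R × C = 26.079 × 0.05526 L/cmH2O = 1.441 s.
t = −τ·ln(1 − 0.98) = −1.441·ln(0.02) = 5.637 s.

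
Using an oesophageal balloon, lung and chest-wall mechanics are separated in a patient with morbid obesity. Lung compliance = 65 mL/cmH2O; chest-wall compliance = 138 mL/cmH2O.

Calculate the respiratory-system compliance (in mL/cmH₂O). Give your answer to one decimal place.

44.2

Lung and chest wall are elastances in series: 1/Crs = 1/CL + 1/Ccw.
1/Crs = 1/65 + 1/138 = 0.02263.
Crs = 44.189 mL/cmH2O.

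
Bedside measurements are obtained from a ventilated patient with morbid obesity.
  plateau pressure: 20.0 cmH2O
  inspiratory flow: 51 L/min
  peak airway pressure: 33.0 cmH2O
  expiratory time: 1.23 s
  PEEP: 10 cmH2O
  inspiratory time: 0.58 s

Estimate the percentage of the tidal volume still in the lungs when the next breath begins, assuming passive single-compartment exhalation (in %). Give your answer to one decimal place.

Flow: 51 L/min ÷ 60 = 0.85 L/s.
Vt = flow × Ti = 0.85 L/s × 0.58 s × 1000 mL/L = 493.0 mL.
R = (PIP − Pplat)/V̇ = (33.0 − 20.0) / 0.85 = 13.0/0.85 = 15.294 cmH2O·s/L.
C = Vt/(Pplat − PEEP) = 493.0 / (20.0 − 10) = 493.0/10.0 = 49.3 mL/cmH2O.
τ = R × C = 15.294 × 0.0493 L/cmH2O = 0.754 s.
Fraction remaining at end-expiration = e^(−Te/τ) = e^(−1.23/0.754) = 0.1957 → 19.57%.

19.6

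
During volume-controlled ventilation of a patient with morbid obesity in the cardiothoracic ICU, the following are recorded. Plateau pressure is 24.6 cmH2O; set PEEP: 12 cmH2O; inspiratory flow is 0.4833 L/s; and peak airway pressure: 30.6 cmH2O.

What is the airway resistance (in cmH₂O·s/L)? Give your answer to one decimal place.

12.4

Raw = (PIP − Pplat) / flow = (30.6 − 24.6) / 0.4833 = 6.0 / 0.4833 = 12.415 cmH2O·s/L.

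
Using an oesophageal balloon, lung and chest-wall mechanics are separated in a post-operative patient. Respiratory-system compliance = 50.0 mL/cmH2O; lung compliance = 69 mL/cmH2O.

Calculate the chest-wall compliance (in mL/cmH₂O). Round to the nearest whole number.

182

1/Ccw = 1/Crs − 1/CL.
1/Ccw = 1/50.0 − 1/69 = 0.005507.
Ccw = 181.59 mL/cmH2O.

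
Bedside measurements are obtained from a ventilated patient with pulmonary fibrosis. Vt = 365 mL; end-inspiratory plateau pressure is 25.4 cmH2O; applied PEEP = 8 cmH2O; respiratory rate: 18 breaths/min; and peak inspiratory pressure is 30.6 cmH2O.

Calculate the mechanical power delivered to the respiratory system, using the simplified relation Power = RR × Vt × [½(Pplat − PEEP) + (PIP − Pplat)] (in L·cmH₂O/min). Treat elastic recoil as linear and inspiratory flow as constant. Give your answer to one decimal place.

Per-breath work = Vt × [½(Pplat−PEEP) + (PIP−Pplat)] = 0.365 × [0.5×17.4 + 5.2] = 0.365 × 13.9 = 5.074 L·cmH2O.
Power = 18 × 5.074 = 91.332 L·cmH2O/min.

91.3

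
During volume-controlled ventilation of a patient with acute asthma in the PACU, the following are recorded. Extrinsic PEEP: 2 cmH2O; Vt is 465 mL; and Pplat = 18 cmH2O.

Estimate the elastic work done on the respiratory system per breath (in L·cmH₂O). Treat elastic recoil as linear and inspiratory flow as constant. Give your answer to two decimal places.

Elastic work ≈ ½ × (Pplat − PEEP) × Vt = 0.5 × (18 − 2) × 0.465 L = 0.5 × 16.0 × 0.465 = 3.72 L·cmH2O.

3.72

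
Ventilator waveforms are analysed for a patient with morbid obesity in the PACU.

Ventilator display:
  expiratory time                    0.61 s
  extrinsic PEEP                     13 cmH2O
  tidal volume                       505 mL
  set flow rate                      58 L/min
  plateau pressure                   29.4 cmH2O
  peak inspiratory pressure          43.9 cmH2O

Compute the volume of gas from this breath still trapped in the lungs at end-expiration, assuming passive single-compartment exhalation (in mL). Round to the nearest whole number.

Flow: 58 L/min ÷ 60 = 0.9667 L/s.
R = (PIP − Pplat)/V̇ = (43.9 − 29.4) / 0.9667 = 14.5/0.9667 = 14.999 cmH2O·s/L.
C = Vt/(Pplat − PEEP) = 505.0 / (29.4 − 13) = 505.0/16.4 = 30.793 mL/cmH2O.
τ = R × C = 14.999 × 0.03079 L/cmH2O = 0.4618 s.
Fraction remaining = e^(−Te/τ) = e^(−0.61/0.4618) = 0.2669.
Trapped volume = 505.0 × 0.2669 = 134.78 mL.

135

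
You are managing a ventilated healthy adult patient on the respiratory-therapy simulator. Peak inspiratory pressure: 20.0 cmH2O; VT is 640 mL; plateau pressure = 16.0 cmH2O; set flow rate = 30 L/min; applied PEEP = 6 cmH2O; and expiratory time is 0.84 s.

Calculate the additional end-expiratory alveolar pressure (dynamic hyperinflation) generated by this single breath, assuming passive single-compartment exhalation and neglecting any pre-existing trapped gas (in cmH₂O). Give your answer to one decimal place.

1.9

Flow: 30 L/min ÷ 60 = 0.5 L/s.
R = (PIP − Pplat)/V̇ = (20.0 − 16.0) / 0.5 = 4.0/0.5 = 8.0 cmH2O·s/L.
C = Vt/(Pplat − PEEP) = 640.0 / (16.0 − 6) = 640.0/10.0 = 64.0 mL/cmH2O.
τ = R × C = 8.0 × 0.064 L/cmH2O = 0.512 s.
Fraction remaining = e^(−Te/τ) = e^(−0.84/0.512) = 0.1939; trapped volume = 640.0 × 0.1939 = 124.1 mL.
Additional alveolar pressure from trapping ≈ V_trapped / C = 124.1 / 64.0 = 1.939 cmH2O.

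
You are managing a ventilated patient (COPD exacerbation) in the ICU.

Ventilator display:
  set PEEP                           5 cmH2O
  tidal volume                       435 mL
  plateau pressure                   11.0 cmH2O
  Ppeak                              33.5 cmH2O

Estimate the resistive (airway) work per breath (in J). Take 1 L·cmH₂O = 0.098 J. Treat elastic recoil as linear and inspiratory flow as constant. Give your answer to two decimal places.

With constant inspiratory flow the resistive pressure is constant at PIP − Pplat = 33.5 − 11.0 = 22.5 cmH2O, so resistive work = 22.5 × 0.435 = 9.788 L·cmH2O.
× 0.098 J/(L·cmH2O) → 0.9592 J.

0.96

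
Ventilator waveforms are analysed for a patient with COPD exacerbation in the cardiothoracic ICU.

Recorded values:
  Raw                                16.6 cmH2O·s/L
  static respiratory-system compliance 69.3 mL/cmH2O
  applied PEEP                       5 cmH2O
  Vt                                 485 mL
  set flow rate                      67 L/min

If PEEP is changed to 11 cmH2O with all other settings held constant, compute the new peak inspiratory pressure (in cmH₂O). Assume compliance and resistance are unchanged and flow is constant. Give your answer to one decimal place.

36.5

Flow: 67 L/min ÷ 60 = 1.1167 L/s.
PIP = Vt/C + R·V̇ + PEEP (constant-flow equation of motion).
Only the baseline term changes: ΔPIP = ΔPEEP = 11 − 5 = 6.0 cmH2O.
Original PIP = 485/69.3 + 16.6×1.1167 + 5 = 30.536 cmH2O; new PIP = 30.536 + (6.0) = 36.536 cmH2O.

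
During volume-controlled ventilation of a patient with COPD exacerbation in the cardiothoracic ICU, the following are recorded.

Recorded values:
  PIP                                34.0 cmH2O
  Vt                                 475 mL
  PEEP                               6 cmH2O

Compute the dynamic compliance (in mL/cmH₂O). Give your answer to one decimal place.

17.0

Dynamic compliance = Vt / (PIP − PEEP) = 475 / (34.0 − 6) = 475 / 28.0 = 16.964 mL/cmH2O.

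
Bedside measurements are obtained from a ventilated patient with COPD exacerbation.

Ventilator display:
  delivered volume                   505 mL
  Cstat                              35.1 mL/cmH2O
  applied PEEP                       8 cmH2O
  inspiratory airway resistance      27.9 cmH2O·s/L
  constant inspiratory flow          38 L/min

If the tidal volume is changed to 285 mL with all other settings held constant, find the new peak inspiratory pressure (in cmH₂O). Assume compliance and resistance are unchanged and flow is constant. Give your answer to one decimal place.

33.8

Flow: 38 L/min ÷ 60 = 0.6333 L/s.
PIP = Vt/C + R·V̇ + PEEP (constant-flow equation of motion).
Only the elastic term changes: ΔPIP = ΔVt / C = (285 − 505) / 35.1 = -6.268 cmH2O.
Original PIP = 505/35.1 + 27.9×0.6333 + 8 = 40.057 cmH2O; new PIP = 40.057 + (-6.268) = 33.789 cmH2O.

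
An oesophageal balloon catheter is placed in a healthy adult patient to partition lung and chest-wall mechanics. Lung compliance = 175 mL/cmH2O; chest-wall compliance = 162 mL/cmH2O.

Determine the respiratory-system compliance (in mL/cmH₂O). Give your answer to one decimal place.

Lung and chest wall are elastances in series: 1/Crs = 1/CL + 1/Ccw.
1/Crs = 1/175 + 1/162 = 0.01189.
Crs = 84.104 mL/cmH2O.

84.1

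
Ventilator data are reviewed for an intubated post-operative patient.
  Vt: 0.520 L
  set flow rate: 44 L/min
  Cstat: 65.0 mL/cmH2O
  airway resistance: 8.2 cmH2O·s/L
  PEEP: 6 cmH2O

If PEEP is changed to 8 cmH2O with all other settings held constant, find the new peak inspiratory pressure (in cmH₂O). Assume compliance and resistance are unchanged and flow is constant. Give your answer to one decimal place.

22.0

Flow: 44 L/min ÷ 60 = 0.7333 L/s.
PIP = Vt/C + R·V̇ + PEEP (constant-flow equation of motion).
Only the baseline term changes: ΔPIP = ΔPEEP = 8 − 6 = 2.0 cmH2O.
Original PIP = 520/65.0 + 8.2×0.7333 + 6 = 20.013 cmH2O; new PIP = 20.013 + (2.0) = 22.013 cmH2O.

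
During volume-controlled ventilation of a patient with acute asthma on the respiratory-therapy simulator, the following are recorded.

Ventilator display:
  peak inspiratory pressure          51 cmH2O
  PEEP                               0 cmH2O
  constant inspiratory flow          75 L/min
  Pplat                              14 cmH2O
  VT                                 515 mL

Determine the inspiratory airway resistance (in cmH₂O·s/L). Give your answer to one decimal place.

Flow: 75 L/min ÷ 60 = 1.25 L/s.
Raw = (PIP − Pplat) / flow = (51 − 14) / 1.25 = 37.0 / 1.25 = 29.6 cmH2O·s/L.

29.6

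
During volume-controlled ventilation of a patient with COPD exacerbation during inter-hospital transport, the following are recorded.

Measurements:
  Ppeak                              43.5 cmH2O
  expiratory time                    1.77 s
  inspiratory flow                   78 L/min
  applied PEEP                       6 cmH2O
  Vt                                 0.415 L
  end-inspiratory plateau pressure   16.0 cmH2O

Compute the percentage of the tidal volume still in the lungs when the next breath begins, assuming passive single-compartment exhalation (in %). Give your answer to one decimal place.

13.3

Flow: 78 L/min ÷ 60 = 1.3 L/s.
R = (PIP − Pplat)/V̇ = (43.5 − 16.0) / 1.3 = 27.5/1.3 = 21.154 cmH2O·s/L.
C = Vt/(Pplat − PEEP) = 415.0 / (16.0 − 6) = 415.0/10.0 = 41.5 mL/cmH2O.
τ = R × C = 21.154 × 0.0415 L/cmH2O = 0.8779 s.
Fraction remaining at end-expiration = e^(−Te/τ) = e^(−1.77/0.8779) = 0.1332 → 13.32%.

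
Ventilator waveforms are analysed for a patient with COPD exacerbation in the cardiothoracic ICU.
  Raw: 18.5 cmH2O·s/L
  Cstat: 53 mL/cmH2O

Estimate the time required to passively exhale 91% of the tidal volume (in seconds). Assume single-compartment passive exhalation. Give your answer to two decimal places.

τ = R × C = 18.5 × 53 mL/cmH2O = 18.5 × 0.053 L/cmH2O = 0.9805 s.
Exhaled fraction f = 1 − e^(−t/τ) → t = −τ·ln(1 − f) = −0.9805·ln(0.09) = 2.361 s.

2.36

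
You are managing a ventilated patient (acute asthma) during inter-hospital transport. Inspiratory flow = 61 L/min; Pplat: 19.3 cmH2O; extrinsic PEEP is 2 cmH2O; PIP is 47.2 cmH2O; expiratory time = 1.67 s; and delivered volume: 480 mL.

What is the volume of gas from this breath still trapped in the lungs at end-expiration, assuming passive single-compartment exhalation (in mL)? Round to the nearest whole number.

Flow: 61 L/min ÷ 60 = 1.0167 L/s.
R = (PIP − Pplat)/V̇ = (47.2 − 19.3) / 1.0167 = 27.9/1.0167 = 27.442 cmH2O·s/L.
C = Vt/(Pplat − PEEP) = 480.0 / (19.3 − 2) = 480.0/17.3 = 27.746 mL/cmH2O.
τ = R × C = 27.442 × 0.02775 L/cmH2O = 0.7615 s.
Fraction remaining = e^(−Te/τ) = e^(−1.67/0.7615) = 0.1116.
Trapped volume = 480.0 × 0.1116 = 53.568 mL.

54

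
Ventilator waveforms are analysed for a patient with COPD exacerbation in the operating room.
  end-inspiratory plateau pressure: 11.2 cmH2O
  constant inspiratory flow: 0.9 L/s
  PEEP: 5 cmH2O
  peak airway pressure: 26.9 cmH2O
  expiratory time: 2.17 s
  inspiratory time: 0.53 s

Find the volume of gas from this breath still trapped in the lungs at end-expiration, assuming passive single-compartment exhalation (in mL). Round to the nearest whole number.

Vt = flow × Ti = 0.9 L/s × 0.53 s × 1000 mL/L = 477.0 mL.
R = (PIP − Pplat)/V̇ = (26.9 − 11.2) / 0.9 = 15.7/0.9 = 17.444 cmH2O·s/L.
C = Vt/(Pplat − PEEP) = 477.0 / (11.2 − 5) = 477.0/6.2 = 76.935 mL/cmH2O.
τ = R × C = 17.444 × 0.07694 L/cmH2O = 1.342 s.
Fraction remaining = e^(−Te/τ) = e^(−2.17/1.342) = 0.1985.
Trapped volume = 477.0 × 0.1985 = 94.685 mL.

95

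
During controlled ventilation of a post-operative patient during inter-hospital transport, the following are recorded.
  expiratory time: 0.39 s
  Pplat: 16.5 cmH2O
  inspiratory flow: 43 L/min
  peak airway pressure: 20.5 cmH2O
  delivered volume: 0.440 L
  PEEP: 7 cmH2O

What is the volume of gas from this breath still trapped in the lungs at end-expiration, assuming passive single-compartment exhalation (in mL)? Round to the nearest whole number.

Flow: 43 L/min ÷ 60 = 0.7167 L/s.
R = (PIP − Pplat)/V̇ = (20.5 − 16.5) / 0.7167 = 4.0/0.7167 = 5.581 cmH2O·s/L.
C = Vt/(Pplat − PEEP) = 440.0 / (16.5 − 7) = 440.0/9.5 = 46.316 mL/cmH2O.
τ = R × C = 5.581 × 0.04632 L/cmH2O = 0.2585 s.
Fraction remaining = e^(−Te/τ) = e^(−0.39/0.2585) = 0.2212.
Trapped volume = 440.0 × 0.2212 = 97.328 mL.

97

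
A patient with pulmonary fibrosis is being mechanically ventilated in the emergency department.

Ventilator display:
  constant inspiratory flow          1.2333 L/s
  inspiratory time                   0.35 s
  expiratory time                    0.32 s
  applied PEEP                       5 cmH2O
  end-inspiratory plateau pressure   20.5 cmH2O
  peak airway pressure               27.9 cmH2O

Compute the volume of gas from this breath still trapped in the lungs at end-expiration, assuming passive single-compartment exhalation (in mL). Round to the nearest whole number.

Vt = flow × Ti = 1.2333 L/s × 0.35 s × 1000 mL/L = 431.66 mL.
R = (PIP − Pplat)/V̇ = (27.9 − 20.5) / 1.2333 = 7.4/1.2333 = 6.0 cmH2O·s/L.
C = Vt/(Pplat − PEEP) = 431.66 / (20.5 − 5) = 431.66/15.5 = 27.849 mL/cmH2O.
τ = R × C = 6.0 × 0.02785 L/cmH2O = 0.1671 s.
Fraction remaining = e^(−Te/τ) = e^(−0.32/0.1671) = 0.1473.
Trapped volume = 431.66 × 0.1473 = 63.584 mL.

64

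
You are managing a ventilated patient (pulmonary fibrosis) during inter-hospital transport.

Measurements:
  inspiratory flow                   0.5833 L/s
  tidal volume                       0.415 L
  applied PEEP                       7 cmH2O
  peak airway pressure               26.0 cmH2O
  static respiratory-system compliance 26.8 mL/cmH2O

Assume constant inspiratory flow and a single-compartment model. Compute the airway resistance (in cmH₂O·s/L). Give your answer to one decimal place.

6.0

Equation of motion (constant flow): PIP = Vt/C + R·V̇ + PEEP.
R·V̇ = PIP − Vt/C − PEEP = 26.0 − 415/26.8 − 7 = 26.0 − 15.485 − 7 = 3.515 cmH2O.
R = 3.515 / 0.5833 = 6.026 cmH2O·s/L.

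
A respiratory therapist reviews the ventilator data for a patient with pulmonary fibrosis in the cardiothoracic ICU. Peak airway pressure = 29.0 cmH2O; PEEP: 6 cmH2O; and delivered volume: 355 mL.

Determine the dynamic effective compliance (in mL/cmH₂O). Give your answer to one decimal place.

Dynamic compliance = Vt / (PIP − PEEP) = 355 / (29.0 − 6) = 355 / 23.0 = 15.435 mL/cmH2O.

15.4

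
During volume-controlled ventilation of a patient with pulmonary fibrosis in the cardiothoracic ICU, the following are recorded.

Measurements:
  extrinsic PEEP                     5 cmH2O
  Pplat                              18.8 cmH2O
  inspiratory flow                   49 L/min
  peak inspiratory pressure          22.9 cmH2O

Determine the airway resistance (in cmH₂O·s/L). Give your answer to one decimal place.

5.0

Flow: 49 L/min ÷ 60 = 0.8167 L/s.
Raw = (PIP − Pplat) / flow = (22.9 − 18.8) / 0.8167 = 4.1 / 0.8167 = 5.02 cmH2O·s/L.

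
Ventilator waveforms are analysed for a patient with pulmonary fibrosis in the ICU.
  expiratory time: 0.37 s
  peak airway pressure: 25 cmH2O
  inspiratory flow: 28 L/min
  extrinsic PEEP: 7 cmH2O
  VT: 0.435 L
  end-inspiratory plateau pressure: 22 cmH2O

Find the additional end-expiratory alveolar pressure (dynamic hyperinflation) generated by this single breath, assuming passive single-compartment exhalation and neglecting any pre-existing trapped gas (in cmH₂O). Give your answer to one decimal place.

2.1

Flow: 28 L/min ÷ 60 = 0.4667 L/s.
R = (PIP − Pplat)/V̇ = (25 − 22) / 0.4667 = 3.0/0.4667 = 6.428 cmH2O·s/L.
C = Vt/(Pplat − PEEP) = 435.0 / (22 − 7) = 435.0/15.0 = 29.0 mL/cmH2O.
τ = R × C = 6.428 × 0.029 L/cmH2O = 0.1864 s.
Fraction remaining = e^(−Te/τ) = e^(−0.37/0.1864) = 0.1374; trapped volume = 435.0 × 0.1374 = 59.769 mL.
Additional alveolar pressure from trapping ≈ V_trapped / C = 59.769 / 29.0 = 2.061 cmH2O.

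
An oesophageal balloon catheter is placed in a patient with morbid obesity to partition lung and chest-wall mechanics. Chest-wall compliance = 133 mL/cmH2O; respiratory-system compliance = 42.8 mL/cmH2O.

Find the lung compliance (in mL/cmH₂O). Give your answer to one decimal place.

63.1

1/CL = 1/Crs − 1/Ccw.
1/CL = 1/42.8 − 1/133 = 0.01585.
CL = 63.091 mL/cmH2O.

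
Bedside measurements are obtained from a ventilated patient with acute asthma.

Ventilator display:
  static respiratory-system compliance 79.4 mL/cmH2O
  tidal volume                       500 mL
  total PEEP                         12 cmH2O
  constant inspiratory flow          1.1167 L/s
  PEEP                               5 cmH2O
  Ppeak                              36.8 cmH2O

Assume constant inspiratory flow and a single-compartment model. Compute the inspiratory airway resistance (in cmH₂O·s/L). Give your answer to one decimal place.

Total PEEP = 12 cmH2O (set 5 + intrinsic 7); this is the baseline alveolar pressure.
Equation of motion (constant flow): PIP = Vt/C + R·V̇ + PEEP.
R·V̇ = PIP − Vt/C − PEEP = 36.8 − 500/79.4 − 12 = 36.8 − 6.297 − 12 = 18.503 cmH2O.
R = 18.503 / 1.1167 = 16.569 cmH2O·s/L.

16.6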